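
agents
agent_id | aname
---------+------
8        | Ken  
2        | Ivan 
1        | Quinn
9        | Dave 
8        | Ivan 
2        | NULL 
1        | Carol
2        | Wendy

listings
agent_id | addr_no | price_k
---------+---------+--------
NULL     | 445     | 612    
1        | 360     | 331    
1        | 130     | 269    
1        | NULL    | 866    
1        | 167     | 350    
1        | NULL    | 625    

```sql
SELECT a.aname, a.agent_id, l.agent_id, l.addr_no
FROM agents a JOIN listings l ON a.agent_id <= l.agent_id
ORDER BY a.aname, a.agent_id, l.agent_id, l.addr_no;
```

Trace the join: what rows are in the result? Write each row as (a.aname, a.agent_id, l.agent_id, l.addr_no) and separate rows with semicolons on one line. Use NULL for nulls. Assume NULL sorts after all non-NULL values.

INNER JOIN keeps only pairs where the ON condition holds.
Matching on a.agent_id <= l.agent_id. A NULL in a compared column never satisfies the condition.
- a row (agent_id=8): no match → dropped.
- a row (agent_id=2): no match → dropped.
- a row (agent_id=1): matches 5 l row(s) → 5 output row(s).
- a row (agent_id=9): no match → dropped.
- a row (agent_id=8): no match → dropped.
- a row (agent_id=2): no match → dropped.
- a row (agent_id=1): matches 5 l row(s) → 5 output row(s).
- a row (agent_id=2): no match → dropped.
After projecting and ordering:
a.aname | a.agent_id | l.agent_id | l.addr_no
Carol | 1 | 1 | 130
Carol | 1 | 1 | 167
Carol | 1 | 1 | 360
Carol | 1 | 1 | NULL
Carol | 1 | 1 | NULL
Quinn | 1 | 1 | 130
Quinn | 1 | 1 | 167
Quinn | 1 | 1 | 360
Quinn | 1 | 1 | NULL
Quinn | 1 | 1 | NULL

(Carol, 1, 1, 130); (Carol, 1, 1, 167); (Carol, 1, 1, 360); (Carol, 1, 1, NULL); (Carol, 1, 1, NULL); (Quinn, 1, 1, 130); (Quinn, 1, 1, 167); (Quinn, 1, 1, 360); (Quinn, 1, 1, NULL); (Quinn, 1, 1, NULL)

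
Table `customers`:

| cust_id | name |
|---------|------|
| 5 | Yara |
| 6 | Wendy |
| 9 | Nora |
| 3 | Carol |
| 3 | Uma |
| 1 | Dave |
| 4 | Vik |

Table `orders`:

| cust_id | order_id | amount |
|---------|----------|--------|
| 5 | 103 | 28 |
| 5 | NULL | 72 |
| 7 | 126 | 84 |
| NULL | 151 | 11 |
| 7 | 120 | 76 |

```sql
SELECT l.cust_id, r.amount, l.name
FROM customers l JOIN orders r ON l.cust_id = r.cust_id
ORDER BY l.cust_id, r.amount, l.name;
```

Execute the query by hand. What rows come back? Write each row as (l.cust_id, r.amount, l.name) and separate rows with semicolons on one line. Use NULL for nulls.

INNER JOIN keeps only pairs where the ON condition holds.
Matching on l.cust_id = r.cust_id. A NULL in a compared column never satisfies the condition.
- l row (cust_id=5): matches 2 r row(s) → 2 output row(s).
- l row (cust_id=6): no match → dropped.
- l row (cust_id=9): no match → dropped.
- l row (cust_id=3): no match → dropped.
- l row (cust_id=3): no match → dropped.
- l row (cust_id=1): no match → dropped.
- l row (cust_id=4): no match → dropped.
After projecting and ordering:
l.cust_id | r.amount | l.name
5 | 28 | Yara
5 | 72 | Yara

(5, 28, Yara); (5, 72, Yara)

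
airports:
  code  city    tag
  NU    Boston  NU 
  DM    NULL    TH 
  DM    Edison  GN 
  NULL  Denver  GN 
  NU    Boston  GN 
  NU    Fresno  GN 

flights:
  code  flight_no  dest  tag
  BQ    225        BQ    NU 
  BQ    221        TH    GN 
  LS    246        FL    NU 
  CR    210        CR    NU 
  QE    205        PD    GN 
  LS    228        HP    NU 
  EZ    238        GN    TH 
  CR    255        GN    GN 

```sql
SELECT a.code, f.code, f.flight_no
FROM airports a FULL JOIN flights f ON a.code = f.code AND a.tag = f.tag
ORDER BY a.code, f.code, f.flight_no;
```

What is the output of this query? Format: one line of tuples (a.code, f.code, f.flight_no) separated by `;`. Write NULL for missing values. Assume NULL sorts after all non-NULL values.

(DM, NULL, NULL); (DM, NULL, NULL); (NU, NULL, NULL); (NU, NULL, NULL); (NU, NULL, NULL); (NULL, BQ, 221); (NULL, BQ, 225); (NULL, CR, 210); (NULL, CR, 255); (NULL, EZ, 238); (NULL, LS, 228); (NULL, LS, 246); (NULL, QE, 205); (NULL, NULL, NULL)

FULL OUTER JOIN keeps every row from both sides; unmatched rows get NULL for the other side's columns.
Matching on a.code = f.code AND a.tag = f.tag. A NULL in a compared column never satisfies the condition.
- a (code=NU, tag=NU) has no partner → padded with NULL.
- a (code=DM, tag=TH) has no partner → padded with NULL.
- a (code=DM, tag=GN) has no partner → padded with NULL.
- a (code=NULL, tag=GN) has no partner → padded with NULL.
- a (code=NU, tag=GN) has no partner → padded with NULL.
- a (code=NU, tag=GN) has no partner → padded with NULL.
- 8 f row(s) had no a match → kept, a columns NULL.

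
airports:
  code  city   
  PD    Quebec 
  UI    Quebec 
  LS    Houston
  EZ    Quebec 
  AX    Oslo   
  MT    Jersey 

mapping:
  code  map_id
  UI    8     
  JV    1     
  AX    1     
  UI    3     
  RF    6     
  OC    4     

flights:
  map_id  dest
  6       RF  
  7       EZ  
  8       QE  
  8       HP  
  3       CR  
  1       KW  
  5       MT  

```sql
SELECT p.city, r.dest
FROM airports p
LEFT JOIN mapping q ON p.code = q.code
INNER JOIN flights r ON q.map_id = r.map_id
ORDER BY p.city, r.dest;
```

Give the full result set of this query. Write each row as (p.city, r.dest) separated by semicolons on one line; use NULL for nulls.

(Oslo, KW); (Quebec, CR); (Quebec, HP); (Quebec, QE)

Evaluate left to right. First `airports p LEFT JOIN mapping q` on code: 7 row(s).
Then INNER JOIN `flights r` on map_id: keep only rows whose q.map_id appears in r.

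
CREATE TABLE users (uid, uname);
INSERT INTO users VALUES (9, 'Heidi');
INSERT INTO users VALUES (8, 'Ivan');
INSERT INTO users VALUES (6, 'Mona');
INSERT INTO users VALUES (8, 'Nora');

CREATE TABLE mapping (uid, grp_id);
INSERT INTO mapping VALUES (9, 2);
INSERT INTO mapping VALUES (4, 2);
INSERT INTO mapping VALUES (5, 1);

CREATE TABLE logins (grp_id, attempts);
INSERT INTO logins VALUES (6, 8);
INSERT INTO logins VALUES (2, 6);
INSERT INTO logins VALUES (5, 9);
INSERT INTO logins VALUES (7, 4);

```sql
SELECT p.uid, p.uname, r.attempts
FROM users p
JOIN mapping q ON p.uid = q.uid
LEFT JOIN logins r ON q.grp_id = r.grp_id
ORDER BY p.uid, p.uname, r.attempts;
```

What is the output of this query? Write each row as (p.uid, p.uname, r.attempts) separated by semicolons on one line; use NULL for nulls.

(9, Heidi, 6)

Joins associate left-to-right: users INNER JOIN mapping on uid gives 1 intermediate row(s).
Then LEFT JOIN `logins r` on grp_id: each of those 1 rows is kept; rows whose q.grp_id has no match in r get NULL for r's columns.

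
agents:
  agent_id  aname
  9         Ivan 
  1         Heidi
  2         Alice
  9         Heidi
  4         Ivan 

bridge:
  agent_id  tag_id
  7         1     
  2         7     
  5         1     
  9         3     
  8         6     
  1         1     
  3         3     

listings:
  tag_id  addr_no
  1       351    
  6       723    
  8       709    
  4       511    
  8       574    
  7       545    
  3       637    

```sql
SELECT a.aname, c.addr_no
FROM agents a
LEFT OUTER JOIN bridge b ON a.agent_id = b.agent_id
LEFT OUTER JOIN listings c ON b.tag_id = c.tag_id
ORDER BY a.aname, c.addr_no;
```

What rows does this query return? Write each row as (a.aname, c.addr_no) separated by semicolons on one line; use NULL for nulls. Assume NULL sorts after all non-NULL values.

(Alice, 545); (Heidi, 351); (Heidi, 637); (Ivan, 637); (Ivan, NULL)

Evaluate left to right. First `agents a LEFT JOIN bridge b` on agent_id: 5 row(s).
Then LEFT JOIN `listings c` on tag_id: each of those 5 rows is kept; rows whose b.tag_id has no match in c get NULL for c's columns.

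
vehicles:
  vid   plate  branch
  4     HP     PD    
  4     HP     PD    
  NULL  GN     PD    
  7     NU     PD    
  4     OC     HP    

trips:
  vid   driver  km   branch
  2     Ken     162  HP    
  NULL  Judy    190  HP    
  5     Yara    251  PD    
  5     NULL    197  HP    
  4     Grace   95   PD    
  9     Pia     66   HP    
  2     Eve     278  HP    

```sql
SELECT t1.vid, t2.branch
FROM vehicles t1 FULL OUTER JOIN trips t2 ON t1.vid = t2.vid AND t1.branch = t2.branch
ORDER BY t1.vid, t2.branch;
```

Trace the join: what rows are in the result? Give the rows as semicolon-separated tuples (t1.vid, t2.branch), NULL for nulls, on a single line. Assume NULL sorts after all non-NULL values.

(4, PD); (4, PD); (4, NULL); (7, NULL); (NULL, HP); (NULL, HP); (NULL, HP); (NULL, HP); (NULL, HP); (NULL, PD); (NULL, NULL)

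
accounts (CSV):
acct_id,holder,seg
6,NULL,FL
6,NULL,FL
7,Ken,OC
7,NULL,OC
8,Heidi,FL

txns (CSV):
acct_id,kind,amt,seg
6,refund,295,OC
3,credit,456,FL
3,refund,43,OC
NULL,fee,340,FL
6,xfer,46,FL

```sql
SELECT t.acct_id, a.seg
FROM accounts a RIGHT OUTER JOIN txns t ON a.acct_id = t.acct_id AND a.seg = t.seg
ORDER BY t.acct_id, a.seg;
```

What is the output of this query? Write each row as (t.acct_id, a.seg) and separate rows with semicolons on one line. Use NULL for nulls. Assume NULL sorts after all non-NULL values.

(3, NULL); (3, NULL); (6, FL); (6, FL); (6, NULL); (NULL, NULL)

RIGHT JOIN keeps every row from `txns`; unmatched rows get NULL for `accounts`'s columns.
Matching on a.acct_id = t.acct_id AND a.seg = t.seg. A NULL in a compared column never satisfies the condition.
- a row (acct_id=6, seg=FL): matches 1 t row(s) → 1 output row(s).
- a row (acct_id=6, seg=FL): matches 1 t row(s) → 1 output row(s).
- a row (acct_id=7, seg=OC): no match.
- a row (acct_id=7, seg=OC): no match.
- a row (acct_id=8, seg=FL): no match.
- plus 4 unmatched t row(s), each kept with NULL a columns.
After projecting and ordering:
t.acct_id | a.seg
3 | NULL
3 | NULL
6 | FL
6 | FL
6 | NULL
NULL | NULL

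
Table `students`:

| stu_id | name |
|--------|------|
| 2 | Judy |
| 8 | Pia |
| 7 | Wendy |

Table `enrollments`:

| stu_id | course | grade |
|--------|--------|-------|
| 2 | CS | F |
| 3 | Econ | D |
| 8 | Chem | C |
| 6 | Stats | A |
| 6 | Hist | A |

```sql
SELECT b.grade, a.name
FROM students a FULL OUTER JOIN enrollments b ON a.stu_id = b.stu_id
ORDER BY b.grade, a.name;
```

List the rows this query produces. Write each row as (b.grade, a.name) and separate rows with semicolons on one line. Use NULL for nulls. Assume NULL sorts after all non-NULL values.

FULL OUTER JOIN keeps every row from both sides; unmatched rows get NULL for the other side's columns.
Matching on a.stu_id = b.stu_id.
Matched pairs: 2; unmatched a rows kept: 1; unmatched b rows kept: 3.

(A, NULL); (A, NULL); (C, Pia); (D, NULL); (F, Judy); (NULL, Wendy)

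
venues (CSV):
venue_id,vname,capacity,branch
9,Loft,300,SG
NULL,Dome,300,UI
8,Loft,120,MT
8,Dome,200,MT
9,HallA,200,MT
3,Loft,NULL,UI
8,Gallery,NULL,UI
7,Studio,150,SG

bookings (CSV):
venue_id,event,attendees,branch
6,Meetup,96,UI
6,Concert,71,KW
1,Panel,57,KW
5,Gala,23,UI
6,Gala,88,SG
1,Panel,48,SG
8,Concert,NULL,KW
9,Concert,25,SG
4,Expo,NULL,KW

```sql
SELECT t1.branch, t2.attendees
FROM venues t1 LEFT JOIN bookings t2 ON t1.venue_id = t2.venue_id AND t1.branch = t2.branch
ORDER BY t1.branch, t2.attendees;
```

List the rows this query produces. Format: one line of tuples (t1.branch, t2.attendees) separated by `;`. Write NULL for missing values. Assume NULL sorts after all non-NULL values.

LEFT JOIN keeps every row from `venues`; unmatched rows get NULL for `bookings`'s columns.
Matching on t1.venue_id = t2.venue_id AND t1.branch = t2.branch. A NULL in a compared column never satisfies the condition.
Matched pairs: 1; unmatched t1 rows kept: 7.

(MT, NULL); (MT, NULL); (MT, NULL); (SG, 25); (SG, NULL); (UI, NULL); (UI, NULL); (UI, NULL)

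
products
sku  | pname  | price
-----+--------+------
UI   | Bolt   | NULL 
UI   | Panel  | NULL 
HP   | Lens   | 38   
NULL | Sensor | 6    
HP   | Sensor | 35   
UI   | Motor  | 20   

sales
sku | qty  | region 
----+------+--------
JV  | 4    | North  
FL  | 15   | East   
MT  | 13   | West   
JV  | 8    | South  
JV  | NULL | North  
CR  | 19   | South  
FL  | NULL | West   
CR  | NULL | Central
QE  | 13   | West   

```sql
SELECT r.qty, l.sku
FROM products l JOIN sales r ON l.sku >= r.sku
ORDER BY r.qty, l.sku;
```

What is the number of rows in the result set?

INNER JOIN keeps only pairs where the ON condition holds.
Matching on l.sku >= r.sku. A NULL in a compared column never satisfies the condition.
Matched pairs: 35.
Total: 35 rows.

35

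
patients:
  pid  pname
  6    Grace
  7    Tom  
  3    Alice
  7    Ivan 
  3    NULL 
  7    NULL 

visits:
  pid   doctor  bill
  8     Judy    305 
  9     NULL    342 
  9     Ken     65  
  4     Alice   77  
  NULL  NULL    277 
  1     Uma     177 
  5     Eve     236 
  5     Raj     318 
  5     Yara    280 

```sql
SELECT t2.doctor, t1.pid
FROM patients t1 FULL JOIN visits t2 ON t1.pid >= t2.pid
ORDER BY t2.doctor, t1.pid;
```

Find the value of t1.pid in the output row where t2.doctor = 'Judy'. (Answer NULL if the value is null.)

NULL

FULL OUTER JOIN keeps every row from both sides; unmatched rows get NULL for the other side's columns.
Matching on t1.pid >= t2.pid. A NULL in a compared column never satisfies the condition.
- t1[0] pid=6 → 5 match(es) in t2 → 5 row(s).
- t1[1] pid=7 → 5 match(es) in t2 → 5 row(s).
- t1[2] pid=3 → 1 match(es) in t2 → 1 row(s).
- t1[3] pid=7 → 5 match(es) in t2 → 5 row(s).
- t1[4] pid=3 → 1 match(es) in t2 → 1 row(s).
- t1[5] pid=7 → 5 match(es) in t2 → 5 row(s).
- 4 t2 row(s) had no t1 match → kept, t1 columns NULL.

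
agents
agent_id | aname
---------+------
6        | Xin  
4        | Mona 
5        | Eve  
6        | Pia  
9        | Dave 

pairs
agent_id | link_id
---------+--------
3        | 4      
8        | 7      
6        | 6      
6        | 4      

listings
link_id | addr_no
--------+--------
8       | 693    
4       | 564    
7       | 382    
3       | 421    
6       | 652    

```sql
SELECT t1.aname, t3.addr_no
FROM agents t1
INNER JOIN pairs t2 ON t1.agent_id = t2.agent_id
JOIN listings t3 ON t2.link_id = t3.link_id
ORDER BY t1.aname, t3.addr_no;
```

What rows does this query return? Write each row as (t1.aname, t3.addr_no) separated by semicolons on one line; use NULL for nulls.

Joins associate left-to-right: agents INNER JOIN pairs on agent_id gives 4 intermediate row(s).
Then INNER JOIN `listings t3` on link_id: keep only rows whose t2.link_id appears in t3.

(Pia, 564); (Pia, 652); (Xin, 564); (Xin, 652)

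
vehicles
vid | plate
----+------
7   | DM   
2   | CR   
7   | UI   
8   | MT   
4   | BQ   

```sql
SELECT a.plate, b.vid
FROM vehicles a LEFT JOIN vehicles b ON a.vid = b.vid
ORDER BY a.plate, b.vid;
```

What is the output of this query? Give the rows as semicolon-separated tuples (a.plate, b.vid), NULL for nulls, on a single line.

(BQ, 4); (CR, 2); (DM, 7); (DM, 7); (MT, 8); (UI, 7); (UI, 7)

LEFT JOIN keeps every row from `vehicles a`; unmatched rows get NULL for `vehicles b`'s columns.
Matching on a.vid = b.vid.
- vid=7: 2 matching b row(s), so 2 row(s) emitted.
- vid=2: 1 matching b row(s), so 1 row(s) emitted.
- vid=7: 2 matching b row(s), so 2 row(s) emitted.
- vid=8: 1 matching b row(s), so 1 row(s) emitted.
- vid=4: 1 matching b row(s), so 1 row(s) emitted.
After projecting and ordering:
a.plate | b.vid
BQ | 4
CR | 2
DM | 7
DM | 7
MT | 8
UI | 7
UI | 7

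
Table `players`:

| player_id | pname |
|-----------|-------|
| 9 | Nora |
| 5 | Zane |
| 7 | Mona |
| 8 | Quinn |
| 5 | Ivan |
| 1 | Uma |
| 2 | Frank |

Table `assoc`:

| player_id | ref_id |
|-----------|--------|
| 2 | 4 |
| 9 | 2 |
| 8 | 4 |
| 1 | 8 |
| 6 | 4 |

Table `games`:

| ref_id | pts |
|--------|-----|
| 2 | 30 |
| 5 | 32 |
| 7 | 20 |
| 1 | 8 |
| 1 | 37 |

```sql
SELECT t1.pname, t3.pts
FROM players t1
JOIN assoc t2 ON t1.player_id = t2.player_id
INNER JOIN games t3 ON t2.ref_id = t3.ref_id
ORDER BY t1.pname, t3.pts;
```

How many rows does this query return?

1

Evaluate left to right. First `players t1 INNER JOIN assoc t2` on player_id: 4 row(s).
Then INNER JOIN `games t3` on ref_id: keep only rows whose t2.ref_id appears in t3.
Result: 1 row(s).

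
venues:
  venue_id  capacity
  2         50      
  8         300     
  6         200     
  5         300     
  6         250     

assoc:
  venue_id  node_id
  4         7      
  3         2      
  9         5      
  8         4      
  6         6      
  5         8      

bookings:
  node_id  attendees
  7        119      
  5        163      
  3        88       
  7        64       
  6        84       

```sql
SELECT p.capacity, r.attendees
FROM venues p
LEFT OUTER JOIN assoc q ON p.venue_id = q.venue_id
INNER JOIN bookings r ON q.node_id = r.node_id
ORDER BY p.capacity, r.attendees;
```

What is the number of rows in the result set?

2

Joins associate left-to-right: venues LEFT JOIN assoc on venue_id gives 5 intermediate row(s).
Then INNER JOIN `bookings r` on node_id: keep only rows whose q.node_id appears in r.
Result: 2 row(s).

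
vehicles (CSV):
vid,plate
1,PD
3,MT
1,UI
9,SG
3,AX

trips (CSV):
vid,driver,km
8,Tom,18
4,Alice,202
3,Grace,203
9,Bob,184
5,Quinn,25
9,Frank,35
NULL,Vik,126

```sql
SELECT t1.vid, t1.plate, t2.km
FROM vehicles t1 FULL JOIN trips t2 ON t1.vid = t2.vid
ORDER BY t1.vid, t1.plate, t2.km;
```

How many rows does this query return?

FULL OUTER JOIN keeps every row from both sides; unmatched rows get NULL for the other side's columns.
Matching on t1.vid = t2.vid. A NULL in a compared column never satisfies the condition.
Matched pairs: 4; unmatched t1 rows kept: 2; unmatched t2 rows kept: 4.
Total: 4 matched + 6 padded = 10 rows.

10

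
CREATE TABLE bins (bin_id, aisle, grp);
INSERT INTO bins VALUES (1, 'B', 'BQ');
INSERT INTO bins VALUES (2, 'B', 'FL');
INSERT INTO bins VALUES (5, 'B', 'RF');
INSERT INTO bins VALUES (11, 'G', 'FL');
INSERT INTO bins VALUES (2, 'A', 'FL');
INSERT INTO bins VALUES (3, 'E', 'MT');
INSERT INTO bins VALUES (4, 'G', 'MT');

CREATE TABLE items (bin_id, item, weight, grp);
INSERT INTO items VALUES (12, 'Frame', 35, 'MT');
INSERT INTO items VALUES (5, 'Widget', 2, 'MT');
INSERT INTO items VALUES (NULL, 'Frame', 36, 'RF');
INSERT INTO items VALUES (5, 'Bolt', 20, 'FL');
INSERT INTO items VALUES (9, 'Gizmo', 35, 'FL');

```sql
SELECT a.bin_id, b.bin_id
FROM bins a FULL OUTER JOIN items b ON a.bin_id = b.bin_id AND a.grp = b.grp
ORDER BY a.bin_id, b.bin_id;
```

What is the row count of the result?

12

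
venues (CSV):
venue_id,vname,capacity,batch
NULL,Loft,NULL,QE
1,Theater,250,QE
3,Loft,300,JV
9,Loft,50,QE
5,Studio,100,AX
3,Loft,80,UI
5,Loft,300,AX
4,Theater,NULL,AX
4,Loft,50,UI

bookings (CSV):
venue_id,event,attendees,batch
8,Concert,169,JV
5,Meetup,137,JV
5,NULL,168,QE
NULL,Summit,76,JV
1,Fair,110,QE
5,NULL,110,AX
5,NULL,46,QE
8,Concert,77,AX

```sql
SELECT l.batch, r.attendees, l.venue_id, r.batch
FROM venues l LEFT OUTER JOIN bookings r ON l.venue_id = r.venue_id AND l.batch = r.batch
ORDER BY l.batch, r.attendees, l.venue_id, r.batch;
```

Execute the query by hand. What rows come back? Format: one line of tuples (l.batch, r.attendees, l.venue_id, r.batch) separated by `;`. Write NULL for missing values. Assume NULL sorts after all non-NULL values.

(AX, 110, 5, AX); (AX, 110, 5, AX); (AX, NULL, 4, NULL); (JV, NULL, 3, NULL); (QE, 110, 1, QE); (QE, NULL, 9, NULL); (QE, NULL, NULL, NULL); (UI, NULL, 3, NULL); (UI, NULL, 4, NULL)

LEFT JOIN keeps every row from `venues`; unmatched rows get NULL for `bookings`'s columns.
Matching on l.venue_id = r.venue_id AND l.batch = r.batch. A NULL in a compared column never satisfies the condition.
- venue_id=NULL, batch=QE: no r row matches, row kept with r columns NULL.
- venue_id=1, batch=QE: 1 matching r row(s), so 1 row(s) emitted.
- venue_id=3, batch=JV: no r row matches, row kept with r columns NULL.
- venue_id=9, batch=QE: no r row matches, row kept with r columns NULL.
- venue_id=5, batch=AX: 1 matching r row(s), so 1 row(s) emitted.
- venue_id=3, batch=UI: no r row matches, row kept with r columns NULL.
- venue_id=5, batch=AX: 1 matching r row(s), so 1 row(s) emitted.
- venue_id=4, batch=AX: no r row matches, row kept with r columns NULL.
- venue_id=4, batch=UI: no r row matches, row kept with r columns NULL.
After projecting and ordering:
l.batch | r.attendees | l.venue_id | r.batch
AX | 110 | 5 | AX
AX | 110 | 5 | AX
AX | NULL | 4 | NULL
JV | NULL | 3 | NULL
QE | 110 | 1 | QE
QE | NULL | 9 | NULL
QE | NULL | NULL | NULL
UI | NULL | 3 | NULL
UI | NULL | 4 | NULL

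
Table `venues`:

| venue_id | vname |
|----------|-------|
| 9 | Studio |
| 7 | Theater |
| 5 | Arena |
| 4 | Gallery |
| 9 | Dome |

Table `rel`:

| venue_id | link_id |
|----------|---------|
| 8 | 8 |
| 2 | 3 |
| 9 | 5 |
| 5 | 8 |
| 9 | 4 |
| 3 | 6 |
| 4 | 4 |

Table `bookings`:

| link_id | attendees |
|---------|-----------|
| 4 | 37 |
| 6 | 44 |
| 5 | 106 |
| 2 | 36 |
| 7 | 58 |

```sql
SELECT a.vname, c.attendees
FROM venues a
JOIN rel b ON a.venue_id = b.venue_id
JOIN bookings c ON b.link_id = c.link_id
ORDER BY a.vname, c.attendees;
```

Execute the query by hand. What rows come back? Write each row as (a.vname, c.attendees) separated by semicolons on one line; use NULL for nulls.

(Dome, 37); (Dome, 106); (Gallery, 37); (Studio, 37); (Studio, 106)

Joins associate left-to-right: venues INNER JOIN rel on venue_id gives 6 intermediate row(s).
Then INNER JOIN `bookings c` on link_id: keep only rows whose b.link_id appears in c.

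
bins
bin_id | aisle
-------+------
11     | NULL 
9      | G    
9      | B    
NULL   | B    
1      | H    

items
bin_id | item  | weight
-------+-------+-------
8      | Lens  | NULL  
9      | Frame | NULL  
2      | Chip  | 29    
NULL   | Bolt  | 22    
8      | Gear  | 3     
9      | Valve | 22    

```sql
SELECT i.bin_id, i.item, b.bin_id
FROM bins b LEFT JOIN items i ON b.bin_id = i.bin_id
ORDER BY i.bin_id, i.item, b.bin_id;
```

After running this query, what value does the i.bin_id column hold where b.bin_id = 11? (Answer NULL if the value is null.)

NULL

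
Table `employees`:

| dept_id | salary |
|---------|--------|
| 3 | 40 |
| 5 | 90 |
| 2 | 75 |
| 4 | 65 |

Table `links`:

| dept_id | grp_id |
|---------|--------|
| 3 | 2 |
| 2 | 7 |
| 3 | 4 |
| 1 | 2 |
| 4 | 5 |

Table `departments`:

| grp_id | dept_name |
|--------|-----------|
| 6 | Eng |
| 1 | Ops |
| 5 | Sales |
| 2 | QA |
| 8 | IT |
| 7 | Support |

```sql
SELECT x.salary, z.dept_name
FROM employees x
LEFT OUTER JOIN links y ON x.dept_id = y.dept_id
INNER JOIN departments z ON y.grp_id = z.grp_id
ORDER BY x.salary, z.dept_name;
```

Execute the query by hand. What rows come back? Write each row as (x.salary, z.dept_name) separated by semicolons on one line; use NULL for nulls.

Joins associate left-to-right: employees LEFT JOIN links on dept_id gives 5 intermediate row(s).
Then INNER JOIN `departments z` on grp_id: keep only rows whose y.grp_id appears in z.

(40, QA); (65, Sales); (75, Support)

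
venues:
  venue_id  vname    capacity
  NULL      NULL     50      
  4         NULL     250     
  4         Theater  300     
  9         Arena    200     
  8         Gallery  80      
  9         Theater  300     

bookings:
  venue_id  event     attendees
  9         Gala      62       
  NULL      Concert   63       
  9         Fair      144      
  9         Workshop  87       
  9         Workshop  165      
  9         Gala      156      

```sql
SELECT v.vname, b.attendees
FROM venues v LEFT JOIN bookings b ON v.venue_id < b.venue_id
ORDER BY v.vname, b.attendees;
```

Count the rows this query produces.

LEFT JOIN keeps every row from `venues`; unmatched rows get NULL for `bookings`'s columns.
Matching on v.venue_id < b.venue_id. A NULL in a compared column never satisfies the condition.
Matched pairs: 15; unmatched v rows kept: 3.
Total: 15 matched + 3 padded = 18 rows.

18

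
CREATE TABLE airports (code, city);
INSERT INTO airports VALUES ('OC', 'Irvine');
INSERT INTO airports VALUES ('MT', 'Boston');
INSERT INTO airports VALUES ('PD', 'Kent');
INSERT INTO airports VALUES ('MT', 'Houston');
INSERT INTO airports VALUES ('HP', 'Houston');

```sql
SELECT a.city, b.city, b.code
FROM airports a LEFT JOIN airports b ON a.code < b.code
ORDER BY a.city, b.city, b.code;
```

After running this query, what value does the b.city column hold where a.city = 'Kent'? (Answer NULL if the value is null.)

NULL

LEFT JOIN keeps every row from `airports a`; unmatched rows get NULL for `airports b`'s columns.
Matching on a.code < b.code.
- a (code=OC) pairs with 1 row(s) of b.
- a (code=MT) pairs with 2 row(s) of b.
- a (code=PD) has no partner → padded with NULL.
- a (code=MT) pairs with 2 row(s) of b.
- a (code=HP) pairs with 4 row(s) of b.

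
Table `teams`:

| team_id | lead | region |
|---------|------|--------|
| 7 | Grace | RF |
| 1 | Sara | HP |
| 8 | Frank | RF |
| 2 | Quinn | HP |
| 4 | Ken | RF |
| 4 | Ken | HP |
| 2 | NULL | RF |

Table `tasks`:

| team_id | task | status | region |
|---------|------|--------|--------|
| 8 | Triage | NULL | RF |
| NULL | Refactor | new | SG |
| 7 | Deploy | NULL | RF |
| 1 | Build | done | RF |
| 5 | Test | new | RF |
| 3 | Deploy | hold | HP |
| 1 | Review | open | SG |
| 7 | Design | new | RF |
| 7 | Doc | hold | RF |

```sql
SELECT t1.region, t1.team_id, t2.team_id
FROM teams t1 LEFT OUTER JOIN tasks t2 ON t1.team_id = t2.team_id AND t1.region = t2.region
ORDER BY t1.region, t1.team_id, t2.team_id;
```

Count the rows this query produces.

LEFT JOIN keeps every row from `teams`; unmatched rows get NULL for `tasks`'s columns.
Matching on t1.team_id = t2.team_id AND t1.region = t2.region. A NULL in a compared column never satisfies the condition.
- t1[0] team_id=7, region=RF → 3 match(es) in t2 → 3 row(s).
- t1[1] team_id=1, region=HP → no match; kept with NULLs on the t2 side.
- t1[2] team_id=8, region=RF → 1 match(es) in t2 → 1 row(s).
- t1[3] team_id=2, region=HP → no match; kept with NULLs on the t2 side.
- t1[4] team_id=4, region=RF → no match; kept with NULLs on the t2 side.
- t1[5] team_id=4, region=HP → no match; kept with NULLs on the t2 side.
- t1[6] team_id=2, region=RF → no match; kept with NULLs on the t2 side.
Total: 4 matched + 5 padded = 9 rows.

9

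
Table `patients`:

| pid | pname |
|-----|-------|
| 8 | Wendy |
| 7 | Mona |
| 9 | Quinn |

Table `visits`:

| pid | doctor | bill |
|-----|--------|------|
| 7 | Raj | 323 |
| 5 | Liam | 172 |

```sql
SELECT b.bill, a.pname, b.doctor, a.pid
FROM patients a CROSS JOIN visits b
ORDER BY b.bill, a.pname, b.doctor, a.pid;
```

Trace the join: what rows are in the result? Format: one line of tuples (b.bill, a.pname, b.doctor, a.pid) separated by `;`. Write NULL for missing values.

(172, Mona, Liam, 7); (172, Quinn, Liam, 9); (172, Wendy, Liam, 8); (323, Mona, Raj, 7); (323, Quinn, Raj, 9); (323, Wendy, Raj, 8)

CROSS JOIN pairs every row of `patients` with every row of `visits`: 3 × 2 = 6 rows.
After projecting and ordering:
b.bill | a.pname | b.doctor | a.pid
172 | Mona | Liam | 7
172 | Quinn | Liam | 9
172 | Wendy | Liam | 8
323 | Mona | Raj | 7
323 | Quinn | Raj | 9
323 | Wendy | Raj | 8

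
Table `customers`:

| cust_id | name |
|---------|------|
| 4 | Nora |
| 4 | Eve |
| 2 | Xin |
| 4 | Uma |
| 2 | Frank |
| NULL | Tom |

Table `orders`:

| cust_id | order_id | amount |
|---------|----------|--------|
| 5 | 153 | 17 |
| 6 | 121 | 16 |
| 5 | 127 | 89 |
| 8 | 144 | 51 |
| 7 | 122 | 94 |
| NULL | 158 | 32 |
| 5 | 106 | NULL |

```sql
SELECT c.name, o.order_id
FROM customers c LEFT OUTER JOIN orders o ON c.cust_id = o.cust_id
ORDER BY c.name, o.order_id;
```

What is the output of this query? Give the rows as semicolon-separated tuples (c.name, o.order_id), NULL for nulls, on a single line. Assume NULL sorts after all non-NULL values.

LEFT JOIN keeps every row from `customers`; unmatched rows get NULL for `orders`'s columns.
Matching on c.cust_id = o.cust_id. A NULL in a compared column never satisfies the condition.
- c (cust_id=4) has no partner → padded with NULL.
- c (cust_id=4) has no partner → padded with NULL.
- c (cust_id=2) has no partner → padded with NULL.
- c (cust_id=4) has no partner → padded with NULL.
- c (cust_id=2) has no partner → padded with NULL.
- c (cust_id=NULL) has no partner → padded with NULL.
After projecting and ordering:
c.name | o.order_id
Eve | NULL
Frank | NULL
Nora | NULL
Tom | NULL
Uma | NULL
Xin | NULL

(Eve, NULL); (Frank, NULL); (Nora, NULL); (Tom, NULL); (Uma, NULL); (Xin, NULL)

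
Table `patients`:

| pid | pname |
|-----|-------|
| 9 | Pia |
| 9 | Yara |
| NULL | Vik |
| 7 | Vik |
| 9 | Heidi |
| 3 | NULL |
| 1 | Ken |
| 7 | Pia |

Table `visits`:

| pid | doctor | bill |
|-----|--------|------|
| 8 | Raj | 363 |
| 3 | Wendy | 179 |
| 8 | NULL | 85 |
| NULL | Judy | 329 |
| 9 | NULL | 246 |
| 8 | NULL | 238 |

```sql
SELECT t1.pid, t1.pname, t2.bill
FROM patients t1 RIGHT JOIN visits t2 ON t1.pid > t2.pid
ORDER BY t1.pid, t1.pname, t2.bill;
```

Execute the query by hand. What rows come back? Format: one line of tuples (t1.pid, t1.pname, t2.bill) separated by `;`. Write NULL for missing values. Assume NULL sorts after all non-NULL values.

(7, Pia, 179); (7, Vik, 179); (9, Heidi, 85); (9, Heidi, 179); (9, Heidi, 238); (9, Heidi, 363); (9, Pia, 85); (9, Pia, 179); (9, Pia, 238); (9, Pia, 363); (9, Yara, 85); (9, Yara, 179); (9, Yara, 238); (9, Yara, 363); (NULL, NULL, 246); (NULL, NULL, 329)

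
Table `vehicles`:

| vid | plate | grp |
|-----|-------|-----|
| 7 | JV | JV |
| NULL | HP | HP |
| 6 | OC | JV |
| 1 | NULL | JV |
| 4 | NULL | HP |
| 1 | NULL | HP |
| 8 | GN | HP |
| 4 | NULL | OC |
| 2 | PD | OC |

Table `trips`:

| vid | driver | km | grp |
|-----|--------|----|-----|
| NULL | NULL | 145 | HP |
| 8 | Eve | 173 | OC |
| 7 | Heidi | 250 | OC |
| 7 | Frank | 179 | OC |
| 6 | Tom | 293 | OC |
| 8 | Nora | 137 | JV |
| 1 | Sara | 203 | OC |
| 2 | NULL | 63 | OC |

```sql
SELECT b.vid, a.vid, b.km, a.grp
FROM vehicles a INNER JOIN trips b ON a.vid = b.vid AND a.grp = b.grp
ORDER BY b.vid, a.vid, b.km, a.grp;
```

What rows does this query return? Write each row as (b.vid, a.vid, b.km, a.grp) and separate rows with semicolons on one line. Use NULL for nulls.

INNER JOIN keeps only pairs where the ON condition holds.
Matching on a.vid = b.vid AND a.grp = b.grp. A NULL in a compared column never satisfies the condition.
- vid=7, grp=JV: no matching b row, dropped.
- vid=NULL, grp=HP: no matching b row, dropped.
- vid=6, grp=JV: no matching b row, dropped.
- vid=1, grp=JV: no matching b row, dropped.
- vid=4, grp=HP: no matching b row, dropped.
- vid=1, grp=HP: no matching b row, dropped.
- vid=8, grp=HP: no matching b row, dropped.
- vid=4, grp=OC: no matching b row, dropped.
- vid=2, grp=OC: 1 matching b row(s), so 1 row(s) emitted.
After projecting and ordering:
b.vid | a.vid | b.km | a.grp
2 | 2 | 63 | OC

(2, 2, 63, OC)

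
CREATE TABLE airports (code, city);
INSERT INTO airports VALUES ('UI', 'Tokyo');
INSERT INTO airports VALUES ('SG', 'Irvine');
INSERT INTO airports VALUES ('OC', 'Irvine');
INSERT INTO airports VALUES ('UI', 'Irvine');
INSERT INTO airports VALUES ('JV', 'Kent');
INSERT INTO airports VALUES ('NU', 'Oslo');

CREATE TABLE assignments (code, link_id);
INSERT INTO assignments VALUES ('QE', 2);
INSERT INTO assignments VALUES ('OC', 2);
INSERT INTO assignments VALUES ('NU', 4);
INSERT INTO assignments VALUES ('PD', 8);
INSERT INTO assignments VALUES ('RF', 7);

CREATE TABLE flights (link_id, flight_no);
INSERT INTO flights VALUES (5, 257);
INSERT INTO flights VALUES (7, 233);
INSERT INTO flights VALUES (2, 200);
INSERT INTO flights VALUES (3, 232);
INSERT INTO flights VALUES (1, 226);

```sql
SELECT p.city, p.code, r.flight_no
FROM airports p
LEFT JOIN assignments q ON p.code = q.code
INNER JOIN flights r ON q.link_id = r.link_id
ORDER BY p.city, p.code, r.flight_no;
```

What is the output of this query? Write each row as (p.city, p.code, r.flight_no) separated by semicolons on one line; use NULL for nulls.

Step 1 — p LEFT JOIN q on code → 6 row(s).
Then INNER JOIN `flights r` on link_id: keep only rows whose q.link_id appears in r.

(Irvine, OC, 200)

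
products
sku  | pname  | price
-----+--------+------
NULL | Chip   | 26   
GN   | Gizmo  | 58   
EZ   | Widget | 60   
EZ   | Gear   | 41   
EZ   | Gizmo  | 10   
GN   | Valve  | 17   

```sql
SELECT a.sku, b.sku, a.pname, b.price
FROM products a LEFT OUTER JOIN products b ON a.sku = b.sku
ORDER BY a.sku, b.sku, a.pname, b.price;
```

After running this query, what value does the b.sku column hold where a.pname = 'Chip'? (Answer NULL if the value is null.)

NULL

LEFT JOIN keeps every row from `products a`; unmatched rows get NULL for `products b`'s columns.
Matching on a.sku = b.sku. A NULL in a compared column never satisfies the condition.
- sku=NULL: no b row matches, row kept with b columns NULL.
- sku=GN: 2 matching b row(s), so 2 row(s) emitted.
- sku=EZ: 3 matching b row(s), so 3 row(s) emitted.
- sku=EZ: 3 matching b row(s), so 3 row(s) emitted.
- sku=EZ: 3 matching b row(s), so 3 row(s) emitted.
- sku=GN: 2 matching b row(s), so 2 row(s) emitted.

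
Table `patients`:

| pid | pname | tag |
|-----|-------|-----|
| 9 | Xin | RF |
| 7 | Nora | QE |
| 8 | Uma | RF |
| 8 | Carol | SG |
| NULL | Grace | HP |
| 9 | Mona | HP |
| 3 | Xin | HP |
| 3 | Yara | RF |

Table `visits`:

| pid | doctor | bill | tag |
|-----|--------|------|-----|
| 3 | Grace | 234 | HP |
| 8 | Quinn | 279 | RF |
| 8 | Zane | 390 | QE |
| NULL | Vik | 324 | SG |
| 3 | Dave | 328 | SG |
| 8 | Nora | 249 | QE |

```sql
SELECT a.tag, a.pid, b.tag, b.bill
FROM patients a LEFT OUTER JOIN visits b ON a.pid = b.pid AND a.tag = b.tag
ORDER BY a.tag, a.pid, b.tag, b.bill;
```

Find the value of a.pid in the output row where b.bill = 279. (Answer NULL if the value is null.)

LEFT JOIN keeps every row from `patients`; unmatched rows get NULL for `visits`'s columns.
Matching on a.pid = b.pid AND a.tag = b.tag. A NULL in a compared column never satisfies the condition.
Matched pairs: 2; unmatched a rows kept: 6.

8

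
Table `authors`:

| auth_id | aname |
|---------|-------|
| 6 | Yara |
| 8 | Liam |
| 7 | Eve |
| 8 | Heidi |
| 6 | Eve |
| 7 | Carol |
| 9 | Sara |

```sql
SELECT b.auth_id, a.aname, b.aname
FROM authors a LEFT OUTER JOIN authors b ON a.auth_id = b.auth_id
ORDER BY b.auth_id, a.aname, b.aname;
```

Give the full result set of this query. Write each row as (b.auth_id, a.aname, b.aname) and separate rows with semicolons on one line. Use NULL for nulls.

(6, Eve, Eve); (6, Eve, Yara); (6, Yara, Eve); (6, Yara, Yara); (7, Carol, Carol); (7, Carol, Eve); (7, Eve, Carol); (7, Eve, Eve); (8, Heidi, Heidi); (8, Heidi, Liam); (8, Liam, Heidi); (8, Liam, Liam); (9, Sara, Sara)

LEFT JOIN keeps every row from `authors a`; unmatched rows get NULL for `authors b`'s columns.
Matching on a.auth_id = b.auth_id.
- a[0] auth_id=6 → 2 match(es) in b → 2 row(s).
- a[1] auth_id=8 → 2 match(es) in b → 2 row(s).
- a[2] auth_id=7 → 2 match(es) in b → 2 row(s).
- a[3] auth_id=8 → 2 match(es) in b → 2 row(s).
- a[4] auth_id=6 → 2 match(es) in b → 2 row(s).
- a[5] auth_id=7 → 2 match(es) in b → 2 row(s).
- a[6] auth_id=9 → 1 match(es) in b → 1 row(s).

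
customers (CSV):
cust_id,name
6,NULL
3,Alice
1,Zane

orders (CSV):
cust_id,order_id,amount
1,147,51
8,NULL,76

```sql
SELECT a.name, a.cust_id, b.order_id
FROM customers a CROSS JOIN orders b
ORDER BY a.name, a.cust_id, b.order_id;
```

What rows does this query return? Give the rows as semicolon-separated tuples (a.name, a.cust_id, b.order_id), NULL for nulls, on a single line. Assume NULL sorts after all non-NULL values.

(Alice, 3, 147); (Alice, 3, NULL); (Zane, 1, 147); (Zane, 1, NULL); (NULL, 6, 147); (NULL, 6, NULL)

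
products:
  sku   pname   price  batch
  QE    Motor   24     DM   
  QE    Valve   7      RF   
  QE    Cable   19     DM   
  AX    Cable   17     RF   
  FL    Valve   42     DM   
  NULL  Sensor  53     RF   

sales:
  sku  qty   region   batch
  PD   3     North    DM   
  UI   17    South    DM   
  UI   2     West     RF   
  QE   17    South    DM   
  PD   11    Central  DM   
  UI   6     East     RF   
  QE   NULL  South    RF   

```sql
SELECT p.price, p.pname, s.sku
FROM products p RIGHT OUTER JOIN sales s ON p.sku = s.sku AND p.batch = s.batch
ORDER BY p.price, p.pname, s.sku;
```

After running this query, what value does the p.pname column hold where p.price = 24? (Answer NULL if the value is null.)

RIGHT JOIN keeps every row from `sales`; unmatched rows get NULL for `products`'s columns.
Matching on p.sku = s.sku AND p.batch = s.batch. A NULL in a compared column never satisfies the condition.
- p row (sku=QE, batch=DM): matches 1 s row(s) → 1 output row(s).
- p row (sku=QE, batch=RF): matches 1 s row(s) → 1 output row(s).
- p row (sku=QE, batch=DM): matches 1 s row(s) → 1 output row(s).
- p row (sku=AX, batch=RF): no match.
- p row (sku=FL, batch=DM): no match.
- p row (sku=NULL, batch=RF): no match.
- 5 row(s) from s found no p partner → padded with NULL.

Motor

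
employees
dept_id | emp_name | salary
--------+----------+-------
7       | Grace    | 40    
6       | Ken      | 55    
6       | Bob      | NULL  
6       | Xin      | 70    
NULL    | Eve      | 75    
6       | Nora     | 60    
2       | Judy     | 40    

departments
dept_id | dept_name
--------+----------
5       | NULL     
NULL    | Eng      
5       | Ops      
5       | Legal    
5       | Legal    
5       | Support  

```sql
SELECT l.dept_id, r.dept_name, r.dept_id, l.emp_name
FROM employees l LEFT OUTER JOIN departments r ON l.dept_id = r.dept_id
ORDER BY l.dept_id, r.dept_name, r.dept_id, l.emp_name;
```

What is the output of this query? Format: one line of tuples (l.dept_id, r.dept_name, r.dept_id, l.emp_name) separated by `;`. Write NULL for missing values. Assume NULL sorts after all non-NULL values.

(2, NULL, NULL, Judy); (6, NULL, NULL, Bob); (6, NULL, NULL, Ken); (6, NULL, NULL, Nora); (6, NULL, NULL, Xin); (7, NULL, NULL, Grace); (NULL, NULL, NULL, Eve)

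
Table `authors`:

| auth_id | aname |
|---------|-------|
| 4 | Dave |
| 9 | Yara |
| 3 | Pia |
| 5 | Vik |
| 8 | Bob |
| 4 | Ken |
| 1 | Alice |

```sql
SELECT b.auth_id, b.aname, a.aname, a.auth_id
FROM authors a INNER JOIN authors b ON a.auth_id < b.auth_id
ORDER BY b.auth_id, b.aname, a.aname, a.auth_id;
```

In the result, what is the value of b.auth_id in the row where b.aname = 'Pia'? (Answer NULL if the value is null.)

INNER JOIN keeps only pairs where the ON condition holds.
Matching on a.auth_id < b.auth_id.
- auth_id=4: 3 matching b row(s), so 3 row(s) emitted.
- auth_id=9: no matching b row, dropped.
- auth_id=3: 5 matching b row(s), so 5 row(s) emitted.
- auth_id=5: 2 matching b row(s), so 2 row(s) emitted.
- auth_id=8: 1 matching b row(s), so 1 row(s) emitted.
- auth_id=4: 3 matching b row(s), so 3 row(s) emitted.
- auth_id=1: 6 matching b row(s), so 6 row(s) emitted.

3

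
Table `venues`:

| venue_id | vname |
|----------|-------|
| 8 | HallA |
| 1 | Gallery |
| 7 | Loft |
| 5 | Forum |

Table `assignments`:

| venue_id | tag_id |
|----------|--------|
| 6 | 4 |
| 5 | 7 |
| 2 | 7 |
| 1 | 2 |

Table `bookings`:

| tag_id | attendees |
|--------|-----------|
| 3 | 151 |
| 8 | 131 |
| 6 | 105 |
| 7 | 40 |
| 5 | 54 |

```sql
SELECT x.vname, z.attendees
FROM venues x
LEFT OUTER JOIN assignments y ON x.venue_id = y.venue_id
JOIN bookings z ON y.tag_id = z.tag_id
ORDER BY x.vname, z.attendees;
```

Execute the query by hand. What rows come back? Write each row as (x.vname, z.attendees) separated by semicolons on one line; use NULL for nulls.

(Forum, 40)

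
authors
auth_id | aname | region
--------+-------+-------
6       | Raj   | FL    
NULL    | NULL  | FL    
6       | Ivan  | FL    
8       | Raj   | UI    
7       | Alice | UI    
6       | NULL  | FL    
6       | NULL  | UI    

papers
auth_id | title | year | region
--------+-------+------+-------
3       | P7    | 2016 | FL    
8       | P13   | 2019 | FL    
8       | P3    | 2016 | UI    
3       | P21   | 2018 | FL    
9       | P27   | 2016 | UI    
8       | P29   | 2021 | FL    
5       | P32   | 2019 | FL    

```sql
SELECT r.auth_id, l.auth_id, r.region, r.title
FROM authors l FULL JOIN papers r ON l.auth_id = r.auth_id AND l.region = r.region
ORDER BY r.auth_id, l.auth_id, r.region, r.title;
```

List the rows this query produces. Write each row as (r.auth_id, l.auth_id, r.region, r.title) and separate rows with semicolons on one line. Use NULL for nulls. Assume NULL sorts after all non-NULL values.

(3, NULL, FL, P21); (3, NULL, FL, P7); (5, NULL, FL, P32); (8, 8, UI, P3); (8, NULL, FL, P13); (8, NULL, FL, P29); (9, NULL, UI, P27); (NULL, 6, NULL, NULL); (NULL, 6, NULL, NULL); (NULL, 6, NULL, NULL); (NULL, 6, NULL, NULL); (NULL, 7, NULL, NULL); (NULL, NULL, NULL, NULL)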